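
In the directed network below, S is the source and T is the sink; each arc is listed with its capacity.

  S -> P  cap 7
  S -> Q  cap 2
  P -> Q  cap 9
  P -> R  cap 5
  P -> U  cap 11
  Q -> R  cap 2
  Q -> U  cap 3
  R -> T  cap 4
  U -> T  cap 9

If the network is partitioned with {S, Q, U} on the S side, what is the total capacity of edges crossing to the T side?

Edges leaving {S, Q, U}: S→P (7), Q→R (2), U→T (9).
Cut capacity = 7 + 2 + 9 = 18.

18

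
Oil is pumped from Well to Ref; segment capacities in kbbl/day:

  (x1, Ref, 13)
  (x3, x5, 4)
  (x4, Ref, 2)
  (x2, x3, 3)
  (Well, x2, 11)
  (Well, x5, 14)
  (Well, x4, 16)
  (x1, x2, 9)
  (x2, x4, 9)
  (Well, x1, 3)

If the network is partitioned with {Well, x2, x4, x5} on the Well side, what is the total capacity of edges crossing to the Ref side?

Edges leaving {Well, x2, x4, x5}: Well→x1 (3), x2→x3 (3), x4→Ref (2).
Cut capacity = 3 + 3 + 2 = 8.

8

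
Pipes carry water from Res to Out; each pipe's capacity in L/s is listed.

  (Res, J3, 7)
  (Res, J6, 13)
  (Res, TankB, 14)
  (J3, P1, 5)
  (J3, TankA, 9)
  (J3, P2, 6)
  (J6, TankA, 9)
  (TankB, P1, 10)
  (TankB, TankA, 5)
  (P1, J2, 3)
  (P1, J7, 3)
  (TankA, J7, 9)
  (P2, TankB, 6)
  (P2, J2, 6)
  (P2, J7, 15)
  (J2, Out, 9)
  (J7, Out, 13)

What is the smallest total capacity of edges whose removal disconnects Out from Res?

Augment Res→J3→P1→J2→Out: bottleneck 3, flow now 3.
Augment Res→J3→P1→J7→Out: bottleneck 2, flow now 5.
Augment Res→J3→TankA→J7→Out: bottleneck 2, flow now 7.
Augment Res→J6→TankA→J7→Out: bottleneck 7, flow now 14.
Augment Res→TankB→P1→J7→Out: bottleneck 1, flow now 15.
Augment Res→J6→TankA→J3→P2→J2→Out: bottleneck 2, flow now 17. (uses reverse residual edge)
Augment Res→TankB→P1→J3→P2→J2→Out: bottleneck 4, flow now 21. (uses reverse residual edge)
No augmenting path remains; maximum flow = 21.
By max-flow min-cut, the minimum cut capacity equals the max flow.
In the residual graph, reachable from Res: {Res, J3, J6, TankB, P1, TankA}.
Min-cut edges: J3→P2 (6), P1→J2 (3), P1→J7 (3), TankA→J7 (9); capacity 6 + 3 + 3 + 9 = 21.

21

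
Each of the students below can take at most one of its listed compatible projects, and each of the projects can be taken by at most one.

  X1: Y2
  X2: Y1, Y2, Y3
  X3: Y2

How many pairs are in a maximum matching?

2

Unit-capacity flow: source→left, listed edges, right→sink; max matching = max flow.
Augmenting path X1→Y2 (+1); matched 1.
Augmenting path X2→Y1 (+1); matched 2.
No augmenting path remains; maximum matching = 2.
König certificate: {X2, Y2} is a vertex cover of size 2 (every listed pair touches it), so no matching can be larger.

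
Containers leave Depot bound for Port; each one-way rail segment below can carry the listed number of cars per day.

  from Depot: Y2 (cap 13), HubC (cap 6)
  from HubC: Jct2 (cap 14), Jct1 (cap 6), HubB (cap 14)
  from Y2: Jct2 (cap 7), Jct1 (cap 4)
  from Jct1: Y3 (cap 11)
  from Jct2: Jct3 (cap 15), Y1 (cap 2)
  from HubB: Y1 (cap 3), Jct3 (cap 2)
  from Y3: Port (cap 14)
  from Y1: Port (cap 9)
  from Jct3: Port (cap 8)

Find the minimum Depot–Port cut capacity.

17

Augment Depot→HubC→Jct1→Y3→Port: bottleneck 6, flow now 6.
Augment Depot→Y2→Jct1→Y3→Port: bottleneck 4, flow now 10.
Augment Depot→Y2→Jct2→Y1→Port: bottleneck 2, flow now 12.
Augment Depot→Y2→Jct2→Jct3→Port: bottleneck 5, flow now 17.
No augmenting path remains; maximum flow = 17.
By max-flow min-cut, the minimum cut capacity equals the max flow.
In the residual graph, reachable from Depot: {Depot, Y2}.
Min-cut edges: Depot→HubC (6), Y2→Jct1 (4), Y2→Jct2 (7); capacity 6 + 4 + 7 = 17.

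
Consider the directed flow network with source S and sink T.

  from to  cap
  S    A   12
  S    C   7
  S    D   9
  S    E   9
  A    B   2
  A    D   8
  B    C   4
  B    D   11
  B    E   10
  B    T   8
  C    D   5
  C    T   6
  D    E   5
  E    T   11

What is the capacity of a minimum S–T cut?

Augment S→C→T: bottleneck 6, flow now 6.
Augment S→E→T: bottleneck 9, flow now 15.
Augment S→A→B→T: bottleneck 2, flow now 17.
Augment S→D→E→T: bottleneck 2, flow now 19.
No augmenting path remains; maximum flow = 19.
By max-flow min-cut, the minimum cut capacity equals the max flow.
In the residual graph, reachable from S: {S, A, C, D, E}.
Min-cut edges: A→B (2), C→T (6), E→T (11); capacity 2 + 6 + 11 = 19.

19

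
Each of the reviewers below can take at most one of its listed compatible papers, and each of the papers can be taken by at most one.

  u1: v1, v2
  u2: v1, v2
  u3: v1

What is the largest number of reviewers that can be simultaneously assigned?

2

Unit-capacity flow: source→left, listed edges, right→sink; max matching = max flow.
Augmenting path u1→v1 (+1); matched 1.
Augmenting path u2→v2 (+1); matched 2.
No augmenting path remains; maximum matching = 2.
König certificate: {v1, v2} is a vertex cover of size 2 (every listed pair touches it), so no matching can be larger.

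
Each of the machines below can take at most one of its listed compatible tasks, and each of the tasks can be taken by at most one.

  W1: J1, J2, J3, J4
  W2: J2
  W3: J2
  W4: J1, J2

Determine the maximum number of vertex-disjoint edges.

3

Unit-capacity flow: source→left, listed edges, right→sink; max matching = max flow.
Augmenting path W1→J1 (+1); matched 1.
Augmenting path W2→J2 (+1); matched 2.
Augmenting path W4→J1→W1→J3 (+1); matched 3.
No augmenting path remains; maximum matching = 3.
König certificate: {W1, W4, J2} is a vertex cover of size 3 (every listed pair touches it), so no matching can be larger.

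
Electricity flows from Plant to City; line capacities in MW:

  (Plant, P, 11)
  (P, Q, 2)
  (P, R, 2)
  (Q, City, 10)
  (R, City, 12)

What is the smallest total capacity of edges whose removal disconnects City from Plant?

4

Augment Plant→P→Q→City: bottleneck 2, flow now 2.
Augment Plant→P→R→City: bottleneck 2, flow now 4.
No augmenting path remains; maximum flow = 4.
By max-flow min-cut, the minimum cut capacity equals the max flow.
In the residual graph, reachable from Plant: {Plant, P}.
Min-cut edges: P→Q (2), P→R (2); capacity 2 + 2 = 4.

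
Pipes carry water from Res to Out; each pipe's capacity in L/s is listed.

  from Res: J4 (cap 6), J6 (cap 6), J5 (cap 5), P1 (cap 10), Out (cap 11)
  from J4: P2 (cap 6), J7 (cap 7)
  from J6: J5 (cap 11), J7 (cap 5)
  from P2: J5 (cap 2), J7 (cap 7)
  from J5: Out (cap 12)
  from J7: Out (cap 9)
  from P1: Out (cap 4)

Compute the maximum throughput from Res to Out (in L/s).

32

Augment Res→Out: bottleneck 11, flow now 11.
Augment Res→J5→Out: bottleneck 5, flow now 16.
Augment Res→P1→Out: bottleneck 4, flow now 20.
Augment Res→J4→J7→Out: bottleneck 6, flow now 26.
Augment Res→J6→J5→Out: bottleneck 6, flow now 32.
No augmenting path remains; maximum flow = 32.
In the residual graph, reachable from Res: {Res, P1}.
Min-cut edges: Res→J4 (6), Res→J6 (6), Res→J5 (5), Res→Out (11), P1→Out (4); capacity 6 + 6 + 5 + 11 + 4 = 32.
This cut is saturated, so no flow can exceed 32.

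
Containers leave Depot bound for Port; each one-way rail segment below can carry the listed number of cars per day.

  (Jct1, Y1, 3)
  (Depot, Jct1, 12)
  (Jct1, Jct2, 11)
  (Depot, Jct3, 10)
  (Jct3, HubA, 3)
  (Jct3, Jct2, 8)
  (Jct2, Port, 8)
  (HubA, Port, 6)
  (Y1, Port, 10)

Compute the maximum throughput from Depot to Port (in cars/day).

14

Augment Depot→Jct3→Jct2→Port: bottleneck 8, flow now 8.
Augment Depot→Jct3→HubA→Port: bottleneck 2, flow now 10.
Augment Depot→Jct1→Y1→Port: bottleneck 3, flow now 13.
Augment Depot→Jct1→Jct2→Jct3→HubA→Port: bottleneck 1, flow now 14. (uses reverse residual edge)
No augmenting path remains; maximum flow = 14.
In the residual graph, reachable from Depot: {Depot, Jct3, Jct1, Jct2}.
Min-cut edges: Jct3→HubA (3), Jct1→Y1 (3), Jct2→Port (8); capacity 3 + 3 + 8 = 14.
This cut is saturated, so no flow can exceed 14.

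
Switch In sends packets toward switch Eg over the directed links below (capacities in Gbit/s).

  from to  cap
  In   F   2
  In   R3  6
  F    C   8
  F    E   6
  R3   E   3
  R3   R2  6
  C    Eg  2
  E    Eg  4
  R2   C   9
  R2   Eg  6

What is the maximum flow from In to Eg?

Augment In→F→C→Eg: bottleneck 2, flow now 2.
Augment In→R3→E→Eg: bottleneck 3, flow now 5.
Augment In→R3→R2→Eg: bottleneck 3, flow now 8.
No augmenting path remains; maximum flow = 8.
In the residual graph, reachable from In: {In}.
Min-cut edges: In→F (2), In→R3 (6); capacity 2 + 6 = 8.
This cut is saturated, so no flow can exceed 8.

8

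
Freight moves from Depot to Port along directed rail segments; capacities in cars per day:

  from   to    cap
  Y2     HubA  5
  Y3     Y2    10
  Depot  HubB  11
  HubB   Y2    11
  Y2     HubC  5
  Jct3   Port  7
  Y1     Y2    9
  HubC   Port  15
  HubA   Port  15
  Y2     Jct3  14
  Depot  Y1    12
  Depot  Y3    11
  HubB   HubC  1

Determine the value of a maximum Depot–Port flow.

18

Augment Depot→HubB→HubC→Port: bottleneck 1, flow now 1.
Augment Depot→HubB→Y2→HubC→Port: bottleneck 5, flow now 6.
Augment Depot→HubB→Y2→Jct3→Port: bottleneck 5, flow now 11.
Augment Depot→Y3→Y2→Jct3→Port: bottleneck 2, flow now 13.
Augment Depot→Y3→Y2→HubA→Port: bottleneck 5, flow now 18.
No augmenting path remains; maximum flow = 18.
In the residual graph, reachable from Depot: {Depot, HubB, Y3, Y1, Y2, Jct3}.
Min-cut edges: HubB→HubC (1), Y2→HubC (5), Y2→HubA (5), Jct3→Port (7); capacity 1 + 5 + 5 + 7 = 18.
This cut is saturated, so no flow can exceed 18.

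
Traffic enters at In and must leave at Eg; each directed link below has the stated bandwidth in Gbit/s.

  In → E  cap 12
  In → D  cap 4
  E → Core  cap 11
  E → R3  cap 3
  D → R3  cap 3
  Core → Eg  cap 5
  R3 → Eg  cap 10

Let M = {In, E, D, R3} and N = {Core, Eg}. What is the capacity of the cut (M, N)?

21

Edges leaving {In, E, D, R3}: E→Core (11), R3→Eg (10).
Cut capacity = 11 + 10 = 21.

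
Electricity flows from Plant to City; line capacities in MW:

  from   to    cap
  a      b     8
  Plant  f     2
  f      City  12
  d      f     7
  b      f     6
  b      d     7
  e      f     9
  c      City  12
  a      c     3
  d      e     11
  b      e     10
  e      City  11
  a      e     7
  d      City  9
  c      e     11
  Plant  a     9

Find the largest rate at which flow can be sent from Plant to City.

11

Augment Plant→f→City: bottleneck 2, flow now 2.
Augment Plant→a→c→City: bottleneck 3, flow now 5.
Augment Plant→a→e→City: bottleneck 6, flow now 11.
No augmenting path remains; maximum flow = 11.
In the residual graph, reachable from Plant: {Plant}.
Min-cut edges: Plant→a (9), Plant→f (2); capacity 9 + 2 = 11.
This cut is saturated, so no flow can exceed 11.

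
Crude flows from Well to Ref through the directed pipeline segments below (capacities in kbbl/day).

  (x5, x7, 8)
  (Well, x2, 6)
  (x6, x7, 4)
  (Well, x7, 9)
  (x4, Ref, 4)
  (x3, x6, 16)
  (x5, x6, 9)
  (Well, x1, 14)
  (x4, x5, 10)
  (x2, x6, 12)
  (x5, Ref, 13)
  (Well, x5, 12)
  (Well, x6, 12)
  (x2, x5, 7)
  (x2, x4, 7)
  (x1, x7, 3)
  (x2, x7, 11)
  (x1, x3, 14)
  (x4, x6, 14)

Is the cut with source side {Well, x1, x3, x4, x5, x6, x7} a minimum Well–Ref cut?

Given cut capacity: 6 + 4 + 13 = 23.
Augment Well→x5→Ref: bottleneck 12, flow now 12.
Augment Well→x2→x4→Ref: bottleneck 4, flow now 16.
Augment Well→x2→x5→Ref: bottleneck 1, flow now 17.
No augmenting path remains; maximum flow = 17.
In the residual graph, reachable from Well: {Well, x1, x2, x3, x4, x5, x6, x7}.
Min-cut edges: x4→Ref (4), x5→Ref (13); capacity 4 + 13 = 17.
Cut capacity 23 exceeds the max flow 17, so it is not minimum.

No — its capacity is 23, but the minimum cut has capacity 17.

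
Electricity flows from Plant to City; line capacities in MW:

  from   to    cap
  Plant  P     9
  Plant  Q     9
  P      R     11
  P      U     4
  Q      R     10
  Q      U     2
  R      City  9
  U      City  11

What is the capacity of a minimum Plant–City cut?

Augment Plant→P→R→City: bottleneck 9, flow now 9.
Augment Plant→Q→U→City: bottleneck 2, flow now 11.
Augment Plant→Q→R→P→U→City: bottleneck 4, flow now 15. (uses reverse residual edge)
No augmenting path remains; maximum flow = 15.
By max-flow min-cut, the minimum cut capacity equals the max flow.
In the residual graph, reachable from Plant: {Plant, P, Q, R}.
Min-cut edges: P→U (4), Q→U (2), R→City (9); capacity 4 + 2 + 9 = 15.

15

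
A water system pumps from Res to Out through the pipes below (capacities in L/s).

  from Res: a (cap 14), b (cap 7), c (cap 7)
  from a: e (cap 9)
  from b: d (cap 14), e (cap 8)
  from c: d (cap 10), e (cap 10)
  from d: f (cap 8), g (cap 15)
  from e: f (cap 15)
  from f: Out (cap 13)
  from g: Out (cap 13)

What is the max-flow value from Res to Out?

23

Augment Res→a→e→f→Out: bottleneck 9, flow now 9.
Augment Res→b→d→f→Out: bottleneck 4, flow now 13.
Augment Res→b→d→g→Out: bottleneck 3, flow now 16.
Augment Res→c→d→g→Out: bottleneck 7, flow now 23.
No augmenting path remains; maximum flow = 23.
In the residual graph, reachable from Res: {Res, a}.
Min-cut edges: Res→b (7), Res→c (7), a→e (9); capacity 7 + 7 + 9 = 23.
This cut is saturated, so no flow can exceed 23.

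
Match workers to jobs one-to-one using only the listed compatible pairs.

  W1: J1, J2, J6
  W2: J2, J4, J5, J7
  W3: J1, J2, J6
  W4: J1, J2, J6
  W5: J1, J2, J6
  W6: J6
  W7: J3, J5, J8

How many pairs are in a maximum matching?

5

Unit-capacity flow: source→left, listed edges, right→sink; max matching = max flow.
Augmenting path W1→J1 (+1); matched 1.
Augmenting path W2→J2 (+1); matched 2.
Augmenting path W3→J6 (+1); matched 3.
Augmenting path W7→J3 (+1); matched 4.
Augmenting path W4→J2→W2→J4 (+1); matched 5.
No augmenting path remains; maximum matching = 5.
König certificate: {W2, W7, J1, J2, J6} is a vertex cover of size 5 (every listed pair touches it), so no matching can be larger.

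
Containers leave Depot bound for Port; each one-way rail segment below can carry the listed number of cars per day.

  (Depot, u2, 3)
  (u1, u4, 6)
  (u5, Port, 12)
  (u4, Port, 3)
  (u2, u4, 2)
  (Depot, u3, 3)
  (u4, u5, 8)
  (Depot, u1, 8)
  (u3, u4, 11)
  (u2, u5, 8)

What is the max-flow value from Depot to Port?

Augment Depot→u1→u4→Port: bottleneck 3, flow now 3.
Augment Depot→u2→u5→Port: bottleneck 3, flow now 6.
Augment Depot→u1→u4→u5→Port: bottleneck 3, flow now 9.
Augment Depot→u3→u4→u5→Port: bottleneck 3, flow now 12.
No augmenting path remains; maximum flow = 12.
In the residual graph, reachable from Depot: {Depot, u1}.
Min-cut edges: Depot→u2 (3), Depot→u3 (3), u1→u4 (6); capacity 3 + 3 + 6 = 12.
This cut is saturated, so no flow can exceed 12.

12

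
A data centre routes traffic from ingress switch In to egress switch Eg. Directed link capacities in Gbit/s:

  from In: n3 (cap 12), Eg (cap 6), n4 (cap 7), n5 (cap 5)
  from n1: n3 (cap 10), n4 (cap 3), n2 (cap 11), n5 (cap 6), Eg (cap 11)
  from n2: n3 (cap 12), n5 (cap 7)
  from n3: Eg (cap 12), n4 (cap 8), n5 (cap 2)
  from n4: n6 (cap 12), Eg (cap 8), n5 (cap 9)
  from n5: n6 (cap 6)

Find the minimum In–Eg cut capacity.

Augment In→Eg: bottleneck 6, flow now 6.
Augment In→n3→Eg: bottleneck 12, flow now 18.
Augment In→n4→Eg: bottleneck 7, flow now 25.
No augmenting path remains; maximum flow = 25.
By max-flow min-cut, the minimum cut capacity equals the max flow.
In the residual graph, reachable from In: {In, n5, n6}.
Min-cut edges: In→n3 (12), In→n4 (7), In→Eg (6); capacity 12 + 7 + 6 = 25.

25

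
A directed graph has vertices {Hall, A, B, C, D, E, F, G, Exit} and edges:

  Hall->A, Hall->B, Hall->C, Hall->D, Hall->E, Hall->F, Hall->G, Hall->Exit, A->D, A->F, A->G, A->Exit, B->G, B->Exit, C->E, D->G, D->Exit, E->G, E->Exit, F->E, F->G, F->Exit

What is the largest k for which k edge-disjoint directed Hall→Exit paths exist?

6

Assign every edge capacity 1; by Menger, the answer equals the max flow.
Path Hall→Exit (+1); total 1.
Path Hall→A→Exit (+1); total 2.
Path Hall→B→Exit (+1); total 3.
Path Hall→D→Exit (+1); total 4.
Path Hall→E→Exit (+1); total 5.
Path Hall→F→Exit (+1); total 6.
No residual Hall→Exit path; max flow = 6.
Certifying cut of size 6: {E→Exit, Hall→A, Hall→B, Hall→D, Hall→Exit, Hall→F}.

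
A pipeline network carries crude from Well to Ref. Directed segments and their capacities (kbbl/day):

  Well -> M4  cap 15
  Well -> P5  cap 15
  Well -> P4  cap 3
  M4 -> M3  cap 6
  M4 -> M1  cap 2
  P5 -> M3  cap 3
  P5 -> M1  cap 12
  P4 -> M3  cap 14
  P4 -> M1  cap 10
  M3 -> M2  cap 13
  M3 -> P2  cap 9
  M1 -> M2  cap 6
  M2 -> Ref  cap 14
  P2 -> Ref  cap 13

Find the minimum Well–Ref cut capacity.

18

Augment Well→M4→M3→M2→Ref: bottleneck 6, flow now 6.
Augment Well→M4→M1→M2→Ref: bottleneck 2, flow now 8.
Augment Well→P5→M3→M2→Ref: bottleneck 3, flow now 11.
Augment Well→P5→M1→M2→Ref: bottleneck 3, flow now 14.
Augment Well→P4→M3→P2→Ref: bottleneck 3, flow now 17.
Augment Well→P5→M1→M2→M3→P2→Ref: bottleneck 1, flow now 18. (uses reverse residual edge)
No augmenting path remains; maximum flow = 18.
By max-flow min-cut, the minimum cut capacity equals the max flow.
In the residual graph, reachable from Well: {Well, M4, P5, M1}.
Min-cut edges: Well→P4 (3), M4→M3 (6), P5→M3 (3), M1→M2 (6); capacity 3 + 6 + 3 + 6 = 18.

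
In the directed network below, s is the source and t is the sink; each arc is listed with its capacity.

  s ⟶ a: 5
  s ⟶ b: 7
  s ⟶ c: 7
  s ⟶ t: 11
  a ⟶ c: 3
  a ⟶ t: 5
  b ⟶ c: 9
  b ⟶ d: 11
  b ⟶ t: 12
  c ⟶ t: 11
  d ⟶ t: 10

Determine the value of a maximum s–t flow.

30

Augment s→t: bottleneck 11, flow now 11.
Augment s→a→t: bottleneck 5, flow now 16.
Augment s→b→t: bottleneck 7, flow now 23.
Augment s→c→t: bottleneck 7, flow now 30.
No augmenting path remains; maximum flow = 30.
In the residual graph, reachable from s: {s}.
Min-cut edges: s→a (5), s→b (7), s→c (7), s→t (11); capacity 5 + 7 + 7 + 11 = 30.
This cut is saturated, so no flow can exceed 30.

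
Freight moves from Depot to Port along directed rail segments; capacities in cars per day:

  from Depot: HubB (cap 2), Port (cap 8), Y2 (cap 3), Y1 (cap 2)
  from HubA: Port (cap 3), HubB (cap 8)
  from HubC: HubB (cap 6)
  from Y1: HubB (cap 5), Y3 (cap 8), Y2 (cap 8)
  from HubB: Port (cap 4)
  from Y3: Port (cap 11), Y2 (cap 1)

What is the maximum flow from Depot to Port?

12

Augment Depot→Port: bottleneck 8, flow now 8.
Augment Depot→HubB→Port: bottleneck 2, flow now 10.
Augment Depot→Y1→HubB→Port: bottleneck 2, flow now 12.
No augmenting path remains; maximum flow = 12.
In the residual graph, reachable from Depot: {Depot, Y2}.
Min-cut edges: Depot→Y1 (2), Depot→HubB (2), Depot→Port (8); capacity 2 + 2 + 8 = 12.
This cut is saturated, so no flow can exceed 12.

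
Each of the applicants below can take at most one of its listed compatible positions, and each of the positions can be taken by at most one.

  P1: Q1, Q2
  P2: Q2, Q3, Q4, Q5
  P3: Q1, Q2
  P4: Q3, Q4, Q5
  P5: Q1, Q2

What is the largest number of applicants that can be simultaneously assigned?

4

Unit-capacity flow: source→left, listed edges, right→sink; max matching = max flow.
Augmenting path P1→Q1 (+1); matched 1.
Augmenting path P2→Q2 (+1); matched 2.
Augmenting path P4→Q3 (+1); matched 3.
Augmenting path P3→Q2→P2→Q4 (+1); matched 4.
No augmenting path remains; maximum matching = 4.
König certificate: {P2, P4, Q1, Q2} is a vertex cover of size 4 (every listed pair touches it), so no matching can be larger.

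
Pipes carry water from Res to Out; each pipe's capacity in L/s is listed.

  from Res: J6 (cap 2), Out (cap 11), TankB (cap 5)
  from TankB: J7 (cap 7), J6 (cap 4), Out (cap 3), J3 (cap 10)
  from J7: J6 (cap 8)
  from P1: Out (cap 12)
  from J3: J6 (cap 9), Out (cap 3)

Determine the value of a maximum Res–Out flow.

16

Augment Res→Out: bottleneck 11, flow now 11.
Augment Res→TankB→Out: bottleneck 3, flow now 14.
Augment Res→TankB→J3→Out: bottleneck 2, flow now 16.
No augmenting path remains; maximum flow = 16.
In the residual graph, reachable from Res: {Res, J6}.
Min-cut edges: Res→TankB (5), Res→Out (11); capacity 5 + 11 = 16.
This cut is saturated, so no flow can exceed 16.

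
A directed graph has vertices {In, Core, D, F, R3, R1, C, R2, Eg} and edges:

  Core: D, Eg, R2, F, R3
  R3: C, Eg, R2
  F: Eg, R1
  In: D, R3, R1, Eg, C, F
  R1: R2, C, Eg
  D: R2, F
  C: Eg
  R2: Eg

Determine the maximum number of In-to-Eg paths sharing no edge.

6

Assign every edge capacity 1; by Menger, the answer equals the max flow.
Path In→Eg (+1); total 1.
Path In→F→Eg (+1); total 2.
Path In→R3→Eg (+1); total 3.
Path In→R1→Eg (+1); total 4.
Path In→C→Eg (+1); total 5.
Path In→D→R2→Eg (+1); total 6.
No residual In→Eg path; max flow = 6.
Certifying cut of size 6: {In→C, In→D, In→Eg, In→F, In→R1, In→R3}.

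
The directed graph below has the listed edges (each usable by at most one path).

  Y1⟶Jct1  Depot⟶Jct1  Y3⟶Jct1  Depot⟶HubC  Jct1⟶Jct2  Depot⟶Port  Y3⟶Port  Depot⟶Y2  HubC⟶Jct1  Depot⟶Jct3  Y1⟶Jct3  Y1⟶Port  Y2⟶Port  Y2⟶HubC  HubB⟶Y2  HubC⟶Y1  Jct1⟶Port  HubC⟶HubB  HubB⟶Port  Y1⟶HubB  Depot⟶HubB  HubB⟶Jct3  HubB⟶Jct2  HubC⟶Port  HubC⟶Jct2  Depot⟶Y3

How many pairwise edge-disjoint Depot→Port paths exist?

6

Assign every edge capacity 1; by Menger, the answer equals the max flow.
Path Depot→Port (+1); total 1.
Path Depot→Y3→Port (+1); total 2.
Path Depot→HubC→Port (+1); total 3.
Path Depot→HubB→Port (+1); total 4.
Path Depot→Y2→Port (+1); total 5.
Path Depot→Jct1→Port (+1); total 6.
No residual Depot→Port path; max flow = 6.
Certifying cut of size 6: {Depot→HubB, Depot→HubC, Depot→Jct1, Depot→Port, Depot→Y2, Depot→Y3}.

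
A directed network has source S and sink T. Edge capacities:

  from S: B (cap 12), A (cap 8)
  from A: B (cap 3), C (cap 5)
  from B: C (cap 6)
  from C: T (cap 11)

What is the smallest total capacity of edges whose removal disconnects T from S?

Augment S→A→C→T: bottleneck 5, flow now 5.
Augment S→B→C→T: bottleneck 6, flow now 11.
No augmenting path remains; maximum flow = 11.
By max-flow min-cut, the minimum cut capacity equals the max flow.
In the residual graph, reachable from S: {S, A, B}.
Min-cut edges: A→C (5), B→C (6); capacity 5 + 6 = 11.

11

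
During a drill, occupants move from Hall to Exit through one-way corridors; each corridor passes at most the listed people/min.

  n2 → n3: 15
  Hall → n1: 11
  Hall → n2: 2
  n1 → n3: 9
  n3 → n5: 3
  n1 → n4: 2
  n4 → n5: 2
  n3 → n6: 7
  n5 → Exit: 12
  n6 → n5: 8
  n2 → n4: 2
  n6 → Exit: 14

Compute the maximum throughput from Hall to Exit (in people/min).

Augment Hall→n1→n3→n5→Exit: bottleneck 3, flow now 3.
Augment Hall→n1→n3→n6→Exit: bottleneck 6, flow now 9.
Augment Hall→n1→n4→n5→Exit: bottleneck 2, flow now 11.
Augment Hall→n2→n3→n6→Exit: bottleneck 1, flow now 12.
No augmenting path remains; maximum flow = 12.
In the residual graph, reachable from Hall: {Hall, n1, n2, n3, n4}.
Min-cut edges: n3→n5 (3), n3→n6 (7), n4→n5 (2); capacity 3 + 7 + 2 = 12.
This cut is saturated, so no flow can exceed 12.

12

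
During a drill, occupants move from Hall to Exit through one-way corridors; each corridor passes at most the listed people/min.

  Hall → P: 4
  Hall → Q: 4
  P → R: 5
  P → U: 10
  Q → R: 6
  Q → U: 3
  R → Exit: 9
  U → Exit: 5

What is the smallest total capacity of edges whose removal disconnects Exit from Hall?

8

Augment Hall→P→R→Exit: bottleneck 4, flow now 4.
Augment Hall→Q→R→Exit: bottleneck 4, flow now 8.
No augmenting path remains; maximum flow = 8.
By max-flow min-cut, the minimum cut capacity equals the max flow.
In the residual graph, reachable from Hall: {Hall}.
Min-cut edges: Hall→P (4), Hall→Q (4); capacity 4 + 4 = 8.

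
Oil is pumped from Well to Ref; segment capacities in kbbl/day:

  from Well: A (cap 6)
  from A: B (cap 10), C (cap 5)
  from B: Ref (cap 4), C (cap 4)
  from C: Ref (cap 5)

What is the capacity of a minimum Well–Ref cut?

Augment Well→A→B→Ref: bottleneck 4, flow now 4.
Augment Well→A→C→Ref: bottleneck 2, flow now 6.
No augmenting path remains; maximum flow = 6.
By max-flow min-cut, the minimum cut capacity equals the max flow.
In the residual graph, reachable from Well: {Well}.
Min-cut edges: Well→A (6); capacity 6 = 6.

6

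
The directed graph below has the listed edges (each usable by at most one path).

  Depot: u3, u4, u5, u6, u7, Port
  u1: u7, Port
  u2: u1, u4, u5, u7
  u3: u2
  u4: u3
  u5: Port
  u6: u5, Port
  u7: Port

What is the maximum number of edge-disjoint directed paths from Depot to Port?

Assign every edge capacity 1; by Menger, the answer equals the max flow.
Path Depot→Port (+1); total 1.
Path Depot→u5→Port (+1); total 2.
Path Depot→u6→Port (+1); total 3.
Path Depot→u7→Port (+1); total 4.
Path Depot→u3→u2→u1→Port (+1); total 5.
No residual Depot→Port path; max flow = 5.
Certifying cut of size 5: {Depot→Port, Depot→u5, Depot→u6, Depot→u7, u3→u2}.

5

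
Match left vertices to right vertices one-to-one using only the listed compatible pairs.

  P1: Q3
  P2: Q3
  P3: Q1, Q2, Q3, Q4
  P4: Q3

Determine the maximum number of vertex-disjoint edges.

Unit-capacity flow: source→left, listed edges, right→sink; max matching = max flow.
Augmenting path P1→Q3 (+1); matched 1.
Augmenting path P3→Q1 (+1); matched 2.
No augmenting path remains; maximum matching = 2.
König certificate: {P3, Q3} is a vertex cover of size 2 (every listed pair touches it), so no matching can be larger.

2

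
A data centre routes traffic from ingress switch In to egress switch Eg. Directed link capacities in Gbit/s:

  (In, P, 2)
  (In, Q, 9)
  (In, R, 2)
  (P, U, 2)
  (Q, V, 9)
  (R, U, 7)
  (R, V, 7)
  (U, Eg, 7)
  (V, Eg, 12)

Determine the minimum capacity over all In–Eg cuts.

13

Augment In→P→U→Eg: bottleneck 2, flow now 2.
Augment In→Q→V→Eg: bottleneck 9, flow now 11.
Augment In→R→U→Eg: bottleneck 2, flow now 13.
No augmenting path remains; maximum flow = 13.
By max-flow min-cut, the minimum cut capacity equals the max flow.
In the residual graph, reachable from In: {In}.
Min-cut edges: In→P (2), In→Q (9), In→R (2); capacity 2 + 9 + 2 = 13.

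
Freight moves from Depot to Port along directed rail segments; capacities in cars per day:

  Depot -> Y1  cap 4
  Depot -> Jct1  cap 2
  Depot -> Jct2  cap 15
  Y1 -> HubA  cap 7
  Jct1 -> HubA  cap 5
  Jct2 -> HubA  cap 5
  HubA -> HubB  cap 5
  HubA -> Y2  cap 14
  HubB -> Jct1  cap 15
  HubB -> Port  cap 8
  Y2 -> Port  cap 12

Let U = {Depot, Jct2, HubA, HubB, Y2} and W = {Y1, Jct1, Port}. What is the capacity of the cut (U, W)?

41

Edges leaving {Depot, Jct2, HubA, HubB, Y2}: Depot→Y1 (4), Depot→Jct1 (2), HubB→Jct1 (15), HubB→Port (8), Y2→Port (12).
Cut capacity = 4 + 2 + 15 + 8 + 12 = 41.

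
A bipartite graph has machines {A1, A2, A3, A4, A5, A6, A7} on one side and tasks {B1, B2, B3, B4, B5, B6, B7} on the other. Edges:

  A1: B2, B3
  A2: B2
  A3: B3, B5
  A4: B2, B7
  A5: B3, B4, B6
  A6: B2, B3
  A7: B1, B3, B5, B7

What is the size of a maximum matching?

Unit-capacity flow: source→left, listed edges, right→sink; max matching = max flow.
Augmenting path A1→B2 (+1); matched 1.
Augmenting path A3→B3 (+1); matched 2.
Augmenting path A4→B7 (+1); matched 3.
Augmenting path A5→B4 (+1); matched 4.
Augmenting path A7→B1 (+1); matched 5.
Augmenting path A6→B3→A3→B5 (+1); matched 6.
No augmenting path remains; maximum matching = 6.
König certificate: {A3, A4, A5, A7, B2, B3} is a vertex cover of size 6 (every listed pair touches it), so no matching can be larger.

6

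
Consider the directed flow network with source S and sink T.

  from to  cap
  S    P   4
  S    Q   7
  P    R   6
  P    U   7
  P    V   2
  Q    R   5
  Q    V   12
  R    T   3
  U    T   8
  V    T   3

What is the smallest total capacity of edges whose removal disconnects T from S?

Augment S→P→R→T: bottleneck 3, flow now 3.
Augment S→P→U→T: bottleneck 1, flow now 4.
Augment S→Q→V→T: bottleneck 3, flow now 7.
Augment S→Q→R→P→U→T: bottleneck 3, flow now 10. (uses reverse residual edge)
No augmenting path remains; maximum flow = 10.
By max-flow min-cut, the minimum cut capacity equals the max flow.
In the residual graph, reachable from S: {S, Q, R, V}.
Min-cut edges: S→P (4), R→T (3), V→T (3); capacity 4 + 3 + 3 = 10.

10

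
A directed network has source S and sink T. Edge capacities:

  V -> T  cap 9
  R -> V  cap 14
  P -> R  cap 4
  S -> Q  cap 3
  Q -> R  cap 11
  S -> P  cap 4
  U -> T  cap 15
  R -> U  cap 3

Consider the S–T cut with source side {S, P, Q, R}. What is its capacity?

17

Edges leaving {S, P, Q, R}: R→U (3), R→V (14).
Cut capacity = 3 + 14 = 17.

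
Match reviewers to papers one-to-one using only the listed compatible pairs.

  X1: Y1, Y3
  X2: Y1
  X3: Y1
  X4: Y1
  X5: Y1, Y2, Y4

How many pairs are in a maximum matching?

3

Unit-capacity flow: source→left, listed edges, right→sink; max matching = max flow.
Augmenting path X1→Y1 (+1); matched 1.
Augmenting path X5→Y2 (+1); matched 2.
Augmenting path X2→Y1→X1→Y3 (+1); matched 3.
No augmenting path remains; maximum matching = 3.
König certificate: {X1, X5, Y1} is a vertex cover of size 3 (every listed pair touches it), so no matching can be larger.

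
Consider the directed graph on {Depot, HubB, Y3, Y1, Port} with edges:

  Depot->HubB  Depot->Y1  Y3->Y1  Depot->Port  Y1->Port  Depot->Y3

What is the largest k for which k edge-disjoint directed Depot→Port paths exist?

Assign every edge capacity 1; by Menger, the answer equals the max flow.
Path Depot→Port (+1); total 1.
Path Depot→Y1→Port (+1); total 2.
No residual Depot→Port path; max flow = 2.
Certifying cut of size 2: {Depot→Port, Y1→Port}.

2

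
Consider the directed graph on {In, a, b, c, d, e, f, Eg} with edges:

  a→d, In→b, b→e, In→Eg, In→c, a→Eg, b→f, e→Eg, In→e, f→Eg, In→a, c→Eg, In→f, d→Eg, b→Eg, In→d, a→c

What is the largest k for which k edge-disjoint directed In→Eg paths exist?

Assign every edge capacity 1; by Menger, the answer equals the max flow.
Path In→Eg (+1); total 1.
Path In→a→Eg (+1); total 2.
Path In→b→Eg (+1); total 3.
Path In→c→Eg (+1); total 4.
Path In→d→Eg (+1); total 5.
Path In→e→Eg (+1); total 6.
Path In→f→Eg (+1); total 7.
No residual In→Eg path; max flow = 7.
Certifying cut of size 7: {In→Eg, In→a, In→b, In→c, In→d, In→e, In→f}.

7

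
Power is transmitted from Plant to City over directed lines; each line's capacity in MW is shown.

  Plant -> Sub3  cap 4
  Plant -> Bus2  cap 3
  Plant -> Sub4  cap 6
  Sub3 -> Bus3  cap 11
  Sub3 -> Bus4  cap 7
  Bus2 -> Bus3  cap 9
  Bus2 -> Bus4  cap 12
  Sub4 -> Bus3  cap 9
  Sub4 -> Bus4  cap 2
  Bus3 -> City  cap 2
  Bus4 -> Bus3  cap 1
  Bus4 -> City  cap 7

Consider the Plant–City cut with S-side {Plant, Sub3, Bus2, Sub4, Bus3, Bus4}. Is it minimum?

Given cut capacity: 2 + 7 = 9.
Augment Plant→Sub3→Bus3→City: bottleneck 2, flow now 2.
Augment Plant→Sub3→Bus4→City: bottleneck 2, flow now 4.
Augment Plant→Bus2→Bus4→City: bottleneck 3, flow now 7.
Augment Plant→Sub4→Bus4→City: bottleneck 2, flow now 9.
No augmenting path remains; maximum flow = 9.
Cut capacity 9 equals the max flow, so it is a minimum cut.

Yes — it is a minimum cut (capacity 9).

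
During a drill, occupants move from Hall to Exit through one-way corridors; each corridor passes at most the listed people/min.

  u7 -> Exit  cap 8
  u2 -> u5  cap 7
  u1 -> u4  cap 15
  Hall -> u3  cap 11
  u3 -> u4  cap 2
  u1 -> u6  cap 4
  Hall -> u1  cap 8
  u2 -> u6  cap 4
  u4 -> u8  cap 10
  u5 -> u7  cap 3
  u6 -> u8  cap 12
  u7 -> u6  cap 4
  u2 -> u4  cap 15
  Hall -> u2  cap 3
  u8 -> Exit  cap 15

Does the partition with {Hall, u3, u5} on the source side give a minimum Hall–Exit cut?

Given cut capacity: 8 + 3 + 2 + 3 = 16.
Augment Hall→u1→u4→u8→Exit: bottleneck 8, flow now 8.
Augment Hall→u2→u4→u8→Exit: bottleneck 2, flow now 10.
Augment Hall→u2→u5→u7→Exit: bottleneck 1, flow now 11.
Augment Hall→u3→u4→u1→u6→u8→Exit: bottleneck 2, flow now 13. (uses reverse residual edge)
No augmenting path remains; maximum flow = 13.
In the residual graph, reachable from Hall: {Hall, u3}.
Min-cut edges: Hall→u1 (8), Hall→u2 (3), u3→u4 (2); capacity 8 + 3 + 2 = 13.
Cut capacity 16 exceeds the max flow 13, so it is not minimum.

No — its capacity is 16, but the minimum cut has capacity 13.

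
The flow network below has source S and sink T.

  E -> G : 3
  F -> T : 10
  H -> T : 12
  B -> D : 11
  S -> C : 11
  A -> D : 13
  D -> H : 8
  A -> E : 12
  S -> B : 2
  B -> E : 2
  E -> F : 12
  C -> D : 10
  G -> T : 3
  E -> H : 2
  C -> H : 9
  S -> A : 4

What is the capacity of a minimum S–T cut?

Augment S→C→H→T: bottleneck 9, flow now 9.
Augment S→A→D→H→T: bottleneck 3, flow now 12.
Augment S→A→E→F→T: bottleneck 1, flow now 13.
Augment S→B→E→F→T: bottleneck 2, flow now 15.
Augment S→C→D→A→E→F→T: bottleneck 2, flow now 17. (uses reverse residual edge)
No augmenting path remains; maximum flow = 17.
By max-flow min-cut, the minimum cut capacity equals the max flow.
In the residual graph, reachable from S: {S}.
Min-cut edges: S→A (4), S→B (2), S→C (11); capacity 4 + 2 + 11 = 17.

17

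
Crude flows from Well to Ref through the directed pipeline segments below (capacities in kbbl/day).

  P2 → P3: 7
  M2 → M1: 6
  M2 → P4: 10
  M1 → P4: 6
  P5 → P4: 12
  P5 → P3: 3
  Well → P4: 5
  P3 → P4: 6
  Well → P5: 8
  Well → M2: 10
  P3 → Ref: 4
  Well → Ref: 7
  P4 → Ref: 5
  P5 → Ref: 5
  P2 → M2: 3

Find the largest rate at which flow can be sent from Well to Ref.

20

Augment Well→Ref: bottleneck 7, flow now 7.
Augment Well→P5→Ref: bottleneck 5, flow now 12.
Augment Well→P4→Ref: bottleneck 5, flow now 17.
Augment Well→P5→P3→Ref: bottleneck 3, flow now 20.
No augmenting path remains; maximum flow = 20.
In the residual graph, reachable from Well: {Well, M2, M1, P4}.
Min-cut edges: Well→P5 (8), Well→Ref (7), P4→Ref (5); capacity 8 + 7 + 5 = 20.
This cut is saturated, so no flow can exceed 20.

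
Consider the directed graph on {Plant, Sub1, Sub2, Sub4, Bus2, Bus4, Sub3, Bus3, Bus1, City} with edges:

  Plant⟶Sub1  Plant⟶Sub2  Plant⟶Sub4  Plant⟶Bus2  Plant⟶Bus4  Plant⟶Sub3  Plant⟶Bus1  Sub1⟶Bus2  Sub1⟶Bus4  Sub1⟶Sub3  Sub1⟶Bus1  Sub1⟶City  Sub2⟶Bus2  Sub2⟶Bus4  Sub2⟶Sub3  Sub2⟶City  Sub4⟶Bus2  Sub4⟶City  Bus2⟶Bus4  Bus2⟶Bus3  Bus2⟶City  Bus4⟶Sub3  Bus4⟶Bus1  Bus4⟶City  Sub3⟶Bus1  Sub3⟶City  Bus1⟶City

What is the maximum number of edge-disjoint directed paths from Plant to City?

Assign every edge capacity 1; by Menger, the answer equals the max flow.
Path Plant→Sub1→City (+1); total 1.
Path Plant→Sub2→City (+1); total 2.
Path Plant→Sub4→City (+1); total 3.
Path Plant→Bus2→City (+1); total 4.
Path Plant→Bus4→City (+1); total 5.
Path Plant→Sub3→City (+1); total 6.
Path Plant→Bus1→City (+1); total 7.
No residual Plant→City path; max flow = 7.
Certifying cut of size 7: {Plant→Bus1, Plant→Bus2, Plant→Bus4, Plant→Sub1, Plant→Sub2, Plant→Sub3, Plant→Sub4}.

7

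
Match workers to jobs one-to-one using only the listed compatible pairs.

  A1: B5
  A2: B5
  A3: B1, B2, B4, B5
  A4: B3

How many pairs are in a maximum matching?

Unit-capacity flow: source→left, listed edges, right→sink; max matching = max flow.
Augmenting path A1→B5 (+1); matched 1.
Augmenting path A3→B1 (+1); matched 2.
Augmenting path A4→B3 (+1); matched 3.
No augmenting path remains; maximum matching = 3.
König certificate: {A3, A4, B5} is a vertex cover of size 3 (every listed pair touches it), so no matching can be larger.

3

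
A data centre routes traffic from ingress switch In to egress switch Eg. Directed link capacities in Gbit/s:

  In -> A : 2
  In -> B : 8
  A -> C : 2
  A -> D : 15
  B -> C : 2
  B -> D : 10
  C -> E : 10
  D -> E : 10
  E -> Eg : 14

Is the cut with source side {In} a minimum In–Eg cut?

Yes — it is a minimum cut (capacity 10).

Given cut capacity: 2 + 8 = 10.
Augment In→A→C→E→Eg: bottleneck 2, flow now 2.
Augment In→B→C→E→Eg: bottleneck 2, flow now 4.
Augment In→B→D→E→Eg: bottleneck 6, flow now 10.
No augmenting path remains; maximum flow = 10.
Cut capacity 10 equals the max flow, so it is a minimum cut.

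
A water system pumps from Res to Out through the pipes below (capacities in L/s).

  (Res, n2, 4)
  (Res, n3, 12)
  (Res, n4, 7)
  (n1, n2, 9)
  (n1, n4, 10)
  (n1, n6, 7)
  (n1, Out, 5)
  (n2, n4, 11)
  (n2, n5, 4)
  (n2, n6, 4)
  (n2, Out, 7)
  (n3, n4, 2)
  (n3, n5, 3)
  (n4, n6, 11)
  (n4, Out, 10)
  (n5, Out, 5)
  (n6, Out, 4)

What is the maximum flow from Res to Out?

Augment Res→n2→Out: bottleneck 4, flow now 4.
Augment Res→n4→Out: bottleneck 7, flow now 11.
Augment Res→n3→n4→Out: bottleneck 2, flow now 13.
Augment Res→n3→n5→Out: bottleneck 3, flow now 16.
No augmenting path remains; maximum flow = 16.
In the residual graph, reachable from Res: {Res, n3}.
Min-cut edges: Res→n2 (4), Res→n4 (7), n3→n4 (2), n3→n5 (3); capacity 4 + 7 + 2 + 3 = 16.
This cut is saturated, so no flow can exceed 16.

16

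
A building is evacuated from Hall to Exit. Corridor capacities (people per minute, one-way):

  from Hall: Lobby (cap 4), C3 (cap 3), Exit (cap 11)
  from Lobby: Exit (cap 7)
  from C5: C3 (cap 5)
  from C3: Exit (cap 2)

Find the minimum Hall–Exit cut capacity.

Augment Hall→Exit: bottleneck 11, flow now 11.
Augment Hall→Lobby→Exit: bottleneck 4, flow now 15.
Augment Hall→C3→Exit: bottleneck 2, flow now 17.
No augmenting path remains; maximum flow = 17.
By max-flow min-cut, the minimum cut capacity equals the max flow.
In the residual graph, reachable from Hall: {Hall, C3}.
Min-cut edges: Hall→Lobby (4), Hall→Exit (11), C3→Exit (2); capacity 4 + 11 + 2 = 17.

17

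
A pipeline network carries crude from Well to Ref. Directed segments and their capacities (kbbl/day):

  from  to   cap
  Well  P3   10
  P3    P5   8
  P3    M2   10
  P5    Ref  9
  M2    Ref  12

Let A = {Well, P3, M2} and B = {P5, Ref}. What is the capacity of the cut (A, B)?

Edges leaving {Well, P3, M2}: P3→P5 (8), M2→Ref (12).
Cut capacity = 8 + 12 = 20.

20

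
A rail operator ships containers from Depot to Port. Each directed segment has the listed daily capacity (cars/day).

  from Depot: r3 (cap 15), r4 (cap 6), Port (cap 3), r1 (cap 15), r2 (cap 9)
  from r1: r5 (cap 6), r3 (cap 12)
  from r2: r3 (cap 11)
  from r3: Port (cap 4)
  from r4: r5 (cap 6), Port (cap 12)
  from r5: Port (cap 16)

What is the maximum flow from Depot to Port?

19

Augment Depot→Port: bottleneck 3, flow now 3.
Augment Depot→r3→Port: bottleneck 4, flow now 7.
Augment Depot→r4→Port: bottleneck 6, flow now 13.
Augment Depot→r1→r5→Port: bottleneck 6, flow now 19.
No augmenting path remains; maximum flow = 19.
In the residual graph, reachable from Depot: {Depot, r1, r2, r3}.
Min-cut edges: Depot→r4 (6), Depot→Port (3), r1→r5 (6), r3→Port (4); capacity 6 + 3 + 6 + 4 = 19.
This cut is saturated, so no flow can exceed 19.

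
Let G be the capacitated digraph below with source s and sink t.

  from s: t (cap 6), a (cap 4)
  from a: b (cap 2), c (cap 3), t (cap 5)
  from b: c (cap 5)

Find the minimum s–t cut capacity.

Augment s→t: bottleneck 6, flow now 6.
Augment s→a→t: bottleneck 4, flow now 10.
No augmenting path remains; maximum flow = 10.
By max-flow min-cut, the minimum cut capacity equals the max flow.
In the residual graph, reachable from s: {s}.
Min-cut edges: s→a (4), s→t (6); capacity 4 + 6 = 10.

10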